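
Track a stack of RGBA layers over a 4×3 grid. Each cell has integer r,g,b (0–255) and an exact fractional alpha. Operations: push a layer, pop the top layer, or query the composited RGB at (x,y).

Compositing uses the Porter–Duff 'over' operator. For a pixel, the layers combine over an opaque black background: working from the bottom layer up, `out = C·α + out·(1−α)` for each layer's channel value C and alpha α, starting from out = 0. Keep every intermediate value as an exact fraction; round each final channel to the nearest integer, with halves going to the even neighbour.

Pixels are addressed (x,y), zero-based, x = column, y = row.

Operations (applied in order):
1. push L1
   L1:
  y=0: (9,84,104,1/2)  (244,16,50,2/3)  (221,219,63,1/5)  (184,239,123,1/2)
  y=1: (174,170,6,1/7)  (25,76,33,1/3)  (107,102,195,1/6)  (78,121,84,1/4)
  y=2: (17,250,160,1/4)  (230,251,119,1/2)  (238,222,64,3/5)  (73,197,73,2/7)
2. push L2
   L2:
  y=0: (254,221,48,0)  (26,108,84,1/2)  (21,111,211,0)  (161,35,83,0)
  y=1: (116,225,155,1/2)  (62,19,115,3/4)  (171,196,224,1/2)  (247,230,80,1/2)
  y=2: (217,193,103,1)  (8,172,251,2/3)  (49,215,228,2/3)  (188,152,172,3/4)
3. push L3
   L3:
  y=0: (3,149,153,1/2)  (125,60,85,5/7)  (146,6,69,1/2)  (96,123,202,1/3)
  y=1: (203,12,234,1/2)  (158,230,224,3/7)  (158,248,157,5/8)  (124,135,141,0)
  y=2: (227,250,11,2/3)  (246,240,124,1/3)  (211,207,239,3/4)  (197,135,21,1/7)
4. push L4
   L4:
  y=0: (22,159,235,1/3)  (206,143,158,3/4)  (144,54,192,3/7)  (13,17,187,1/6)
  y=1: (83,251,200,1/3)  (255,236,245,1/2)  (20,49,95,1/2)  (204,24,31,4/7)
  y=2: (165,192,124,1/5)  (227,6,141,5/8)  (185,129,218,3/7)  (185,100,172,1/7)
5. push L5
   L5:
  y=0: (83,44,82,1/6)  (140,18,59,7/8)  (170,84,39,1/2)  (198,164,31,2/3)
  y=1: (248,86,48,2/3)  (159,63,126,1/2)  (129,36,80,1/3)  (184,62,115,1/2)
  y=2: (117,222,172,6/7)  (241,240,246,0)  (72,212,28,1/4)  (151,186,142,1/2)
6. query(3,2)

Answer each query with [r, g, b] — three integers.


query (3,2) [L1,L2,L3,L4,L5] — begin 0,0,0
+L1 (α=2/7) → [146/7, 394/7, 146/7]
+L2 (α=3/4) → [2047/14, 1793/14, 1879/14]
+L3 (α=1/7) → [7520/49, 6324/49, 5784/49]
+L4 (α=1/7) → [54185/343, 42844/343, 43132/343]
+L5 (α=1/2) → [52989/343, 53321/343, 45919/343]
→ [154, 155, 134]


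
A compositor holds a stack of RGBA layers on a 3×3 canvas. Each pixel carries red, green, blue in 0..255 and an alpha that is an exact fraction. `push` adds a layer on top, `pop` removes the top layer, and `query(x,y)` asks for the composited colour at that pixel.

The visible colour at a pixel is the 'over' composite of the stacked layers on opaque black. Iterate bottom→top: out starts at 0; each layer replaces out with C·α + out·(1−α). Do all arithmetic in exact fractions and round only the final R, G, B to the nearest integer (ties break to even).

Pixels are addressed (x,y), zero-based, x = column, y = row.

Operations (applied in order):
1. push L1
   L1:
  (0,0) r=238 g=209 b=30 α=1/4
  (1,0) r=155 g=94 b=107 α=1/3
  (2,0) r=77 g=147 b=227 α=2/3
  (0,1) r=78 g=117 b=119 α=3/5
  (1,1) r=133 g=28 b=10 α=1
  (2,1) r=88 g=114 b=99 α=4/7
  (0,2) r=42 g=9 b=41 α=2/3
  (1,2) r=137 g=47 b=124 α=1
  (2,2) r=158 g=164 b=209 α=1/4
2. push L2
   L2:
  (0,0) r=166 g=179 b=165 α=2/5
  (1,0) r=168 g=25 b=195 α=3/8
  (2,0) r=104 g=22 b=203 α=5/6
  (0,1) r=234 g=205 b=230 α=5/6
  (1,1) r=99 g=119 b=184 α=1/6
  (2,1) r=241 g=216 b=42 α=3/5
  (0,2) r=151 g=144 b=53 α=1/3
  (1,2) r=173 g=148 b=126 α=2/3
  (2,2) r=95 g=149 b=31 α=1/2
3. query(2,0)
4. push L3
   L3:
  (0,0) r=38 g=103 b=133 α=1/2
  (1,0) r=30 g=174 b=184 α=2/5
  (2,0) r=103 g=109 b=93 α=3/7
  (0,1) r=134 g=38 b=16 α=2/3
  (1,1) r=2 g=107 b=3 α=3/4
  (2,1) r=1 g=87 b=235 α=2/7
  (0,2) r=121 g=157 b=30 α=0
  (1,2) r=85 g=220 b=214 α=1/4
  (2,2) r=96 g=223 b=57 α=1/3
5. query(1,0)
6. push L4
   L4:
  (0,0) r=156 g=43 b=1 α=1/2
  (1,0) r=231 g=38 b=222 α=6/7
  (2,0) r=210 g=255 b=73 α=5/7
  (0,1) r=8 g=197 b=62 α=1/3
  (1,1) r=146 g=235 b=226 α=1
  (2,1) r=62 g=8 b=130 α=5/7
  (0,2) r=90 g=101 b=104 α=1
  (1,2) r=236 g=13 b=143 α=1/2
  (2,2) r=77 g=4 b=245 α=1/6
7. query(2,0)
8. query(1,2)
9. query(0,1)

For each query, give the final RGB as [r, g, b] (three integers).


query (2,0) [L1,L2] — begin 0,0,0
after L1 α=2/3: [154/3, 98, 454/3]
after L2 α=5/6: [857/9, 104/3, 3499/18]
→ [95, 35, 194]

at x=1,y=0 over L1,L2,L3:
L1 α=1/3: [155/3, 94/3, 107/3]
L2 α=3/8: [2287/24, 695/24, 1145/12]
L3 α=2/5: [2767/40, 3479/40, 2617/20]
→ [69, 87, 131]

(2,0) stack=L1,L2,L3,L4; from [0,0,0]:
after L1 α=2/3: [154/3, 98, 454/3]
after L2 α=5/6: [857/9, 104/3, 3499/18]
after L3 α=3/7: [887/9, 1397/21, 9509/63]
after L4 α=5/7: [11224/63, 29569/147, 42013/441]
→ [178, 201, 95]

at x=1,y=2 over L1,L2,L3,L4:
after L1 α=1: [137, 47, 124]
after L2 α=2/3: [161, 343/3, 376/3]
after L3 α=1/4: [142, 563/4, 295/2]
after L4 α=1/2: [189, 615/8, 581/4]
= [189, 77, 145]

at x=0,y=1 over L1,L2,L3,L4:
+L1 (α=3/5) → [234/5, 351/5, 357/5]
+L2 (α=5/6) → [1014/5, 2738/15, 6107/30]
+L3 (α=2/3) → [2354/15, 3878/45, 7067/90]
+L4 (α=1/3) → [4828/45, 16621/135, 9857/135]
rounded: [107, 123, 73]


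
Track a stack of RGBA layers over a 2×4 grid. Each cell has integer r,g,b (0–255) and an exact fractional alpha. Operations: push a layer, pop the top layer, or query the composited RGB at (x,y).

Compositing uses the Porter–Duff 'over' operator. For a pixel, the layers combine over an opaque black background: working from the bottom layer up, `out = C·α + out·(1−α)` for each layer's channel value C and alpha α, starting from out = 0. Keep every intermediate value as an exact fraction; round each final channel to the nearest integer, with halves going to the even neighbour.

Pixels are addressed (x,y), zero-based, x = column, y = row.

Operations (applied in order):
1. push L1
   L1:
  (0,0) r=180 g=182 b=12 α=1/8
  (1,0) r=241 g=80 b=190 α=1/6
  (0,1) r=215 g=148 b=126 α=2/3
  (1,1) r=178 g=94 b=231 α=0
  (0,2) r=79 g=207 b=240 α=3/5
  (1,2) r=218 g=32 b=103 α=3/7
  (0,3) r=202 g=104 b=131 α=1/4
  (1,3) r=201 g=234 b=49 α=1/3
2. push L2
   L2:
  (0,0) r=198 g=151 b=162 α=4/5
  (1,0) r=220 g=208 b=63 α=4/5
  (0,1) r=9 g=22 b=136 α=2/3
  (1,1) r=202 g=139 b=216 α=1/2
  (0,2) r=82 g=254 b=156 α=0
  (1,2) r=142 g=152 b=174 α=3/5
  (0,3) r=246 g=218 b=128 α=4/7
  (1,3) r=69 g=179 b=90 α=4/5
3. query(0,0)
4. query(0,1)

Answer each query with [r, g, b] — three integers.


at x=0,y=0 over L1,L2:
+L1 (α=1/8) → [45/2, 91/4, 3/2]
+L2 (α=4/5) → [1629/10, 2507/20, 1299/10]
→ [163, 125, 130]

at x=0,y=1 over L1,L2:
after L1 α=2/3: [430/3, 296/3, 84]
after L2 α=2/3: [484/9, 428/9, 356/3]
→ [54, 48, 119]


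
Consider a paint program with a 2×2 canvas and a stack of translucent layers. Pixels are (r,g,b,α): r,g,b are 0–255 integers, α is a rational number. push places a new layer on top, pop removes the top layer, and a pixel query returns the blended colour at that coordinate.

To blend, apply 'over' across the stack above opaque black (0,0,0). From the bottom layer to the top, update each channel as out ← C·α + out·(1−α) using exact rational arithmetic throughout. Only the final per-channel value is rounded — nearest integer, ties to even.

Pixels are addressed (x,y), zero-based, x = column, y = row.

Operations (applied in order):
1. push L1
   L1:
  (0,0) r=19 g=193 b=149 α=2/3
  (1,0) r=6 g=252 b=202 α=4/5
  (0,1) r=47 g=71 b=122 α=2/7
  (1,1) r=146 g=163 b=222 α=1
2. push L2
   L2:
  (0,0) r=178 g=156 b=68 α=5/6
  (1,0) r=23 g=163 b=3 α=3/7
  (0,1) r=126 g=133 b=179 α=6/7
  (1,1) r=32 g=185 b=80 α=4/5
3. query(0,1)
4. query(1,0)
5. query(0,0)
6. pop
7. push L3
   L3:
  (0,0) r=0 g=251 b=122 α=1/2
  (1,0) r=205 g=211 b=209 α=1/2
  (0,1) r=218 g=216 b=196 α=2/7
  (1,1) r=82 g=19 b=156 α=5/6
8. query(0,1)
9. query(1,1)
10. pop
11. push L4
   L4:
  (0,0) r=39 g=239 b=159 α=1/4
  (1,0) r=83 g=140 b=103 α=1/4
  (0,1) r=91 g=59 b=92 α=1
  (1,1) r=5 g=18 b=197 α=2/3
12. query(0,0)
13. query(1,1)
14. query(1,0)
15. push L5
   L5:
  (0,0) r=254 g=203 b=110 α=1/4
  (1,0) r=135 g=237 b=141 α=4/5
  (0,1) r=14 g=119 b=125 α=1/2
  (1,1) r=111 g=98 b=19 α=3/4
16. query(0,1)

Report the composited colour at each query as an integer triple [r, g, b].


(0,1) stack=L1,L2; from [0,0,0]:
after L1 α=2/7: [94/7, 142/7, 244/7]
after L2 α=6/7: [5386/49, 5728/49, 7762/49]
rounded: [110, 117, 158]

at x=1,y=0 over L1,L2:
L1 α=4/5: [24/5, 1008/5, 808/5]
L2 α=3/7: [63/5, 6477/35, 3277/35]
rounded: [13, 185, 94]

(0,0) stack=L1,L2; from [0,0,0]:
L1 α=2/3: [38/3, 386/3, 298/3]
L2 α=5/6: [1354/9, 1363/9, 659/9]
= [150, 151, 73]

query (0,1) [L1,L3] — begin 0,0,0
after L1 α=2/7: [94/7, 142/7, 244/7]
after L3 α=2/7: [3522/49, 3734/49, 3964/49]
= [72, 76, 81]

at x=1,y=1 over L1,L3:
+L1 (α=1) → [146, 163, 222]
+L3 (α=5/6) → [278/3, 43, 167]
→ [93, 43, 167]

query (0,0) [L1,L4] — begin 0,0,0
after L1 α=2/3: [38/3, 386/3, 298/3]
after L4 α=1/4: [77/4, 625/4, 457/4]
→ [19, 156, 114]

at x=1,y=1 over L1,L4:
after L1 α=1: [146, 163, 222]
after L4 α=2/3: [52, 199/3, 616/3]
→ [52, 66, 205]

(1,0) stack=L1,L4; from [0,0,0]:
+L1 (α=4/5) → [24/5, 1008/5, 808/5]
+L4 (α=1/4) → [487/20, 931/5, 2939/20]
= [24, 186, 147]

at x=0,y=1 over L1,L4,L5:
L1 α=2/7: [94/7, 142/7, 244/7]
L4 α=1: [91, 59, 92]
L5 α=1/2: [105/2, 89, 217/2]
= [52, 89, 108]


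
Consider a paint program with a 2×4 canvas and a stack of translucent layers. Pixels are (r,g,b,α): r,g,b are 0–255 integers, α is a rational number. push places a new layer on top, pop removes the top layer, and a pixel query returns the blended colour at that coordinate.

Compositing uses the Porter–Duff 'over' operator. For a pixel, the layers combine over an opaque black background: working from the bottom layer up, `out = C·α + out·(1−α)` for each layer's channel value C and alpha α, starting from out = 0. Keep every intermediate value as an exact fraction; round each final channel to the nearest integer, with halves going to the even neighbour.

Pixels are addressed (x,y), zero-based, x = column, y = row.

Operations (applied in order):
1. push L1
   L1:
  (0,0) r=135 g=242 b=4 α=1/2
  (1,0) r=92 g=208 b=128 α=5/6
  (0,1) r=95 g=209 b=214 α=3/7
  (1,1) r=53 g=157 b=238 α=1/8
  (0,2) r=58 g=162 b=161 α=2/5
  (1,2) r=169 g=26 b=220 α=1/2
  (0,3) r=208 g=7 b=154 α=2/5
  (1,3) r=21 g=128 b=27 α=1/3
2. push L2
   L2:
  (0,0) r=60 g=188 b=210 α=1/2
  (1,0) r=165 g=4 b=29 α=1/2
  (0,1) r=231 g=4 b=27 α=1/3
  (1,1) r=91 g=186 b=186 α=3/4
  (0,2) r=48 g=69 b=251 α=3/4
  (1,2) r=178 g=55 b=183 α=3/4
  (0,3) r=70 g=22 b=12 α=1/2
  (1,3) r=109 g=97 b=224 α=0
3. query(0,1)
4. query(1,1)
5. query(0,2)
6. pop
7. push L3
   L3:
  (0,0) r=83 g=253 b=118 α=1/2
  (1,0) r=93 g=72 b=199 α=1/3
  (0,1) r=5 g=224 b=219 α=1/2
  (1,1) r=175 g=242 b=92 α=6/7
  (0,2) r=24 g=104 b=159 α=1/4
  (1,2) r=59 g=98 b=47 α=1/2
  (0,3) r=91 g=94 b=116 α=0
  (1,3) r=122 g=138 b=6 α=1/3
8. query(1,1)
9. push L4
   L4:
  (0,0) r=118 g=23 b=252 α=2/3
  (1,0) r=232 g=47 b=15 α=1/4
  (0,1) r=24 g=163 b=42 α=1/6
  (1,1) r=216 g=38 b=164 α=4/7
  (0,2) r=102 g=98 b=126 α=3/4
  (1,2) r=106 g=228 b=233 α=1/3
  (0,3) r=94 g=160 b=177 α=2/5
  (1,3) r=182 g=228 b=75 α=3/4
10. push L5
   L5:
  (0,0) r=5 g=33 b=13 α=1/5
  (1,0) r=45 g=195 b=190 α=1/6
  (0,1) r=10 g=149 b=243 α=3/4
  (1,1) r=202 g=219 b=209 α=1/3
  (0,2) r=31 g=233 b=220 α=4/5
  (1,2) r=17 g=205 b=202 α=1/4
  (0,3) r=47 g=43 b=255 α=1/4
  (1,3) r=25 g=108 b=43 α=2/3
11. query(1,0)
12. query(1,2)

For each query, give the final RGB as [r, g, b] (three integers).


at x=0,y=1 over L1,L2:
after L1 α=3/7: [285/7, 627/7, 642/7]
after L2 α=1/3: [729/7, 1282/21, 491/7]
→ [104, 61, 70]

at x=1,y=1 over L1,L2:
+L1 (α=1/8) → [53/8, 157/8, 119/4]
+L2 (α=3/4) → [2237/32, 4621/32, 2351/16]
→ [70, 144, 147]

(0,2) stack=L1,L2; from [0,0,0]:
+L1 (α=2/5) → [116/5, 324/5, 322/5]
+L2 (α=3/4) → [209/5, 1359/20, 4087/20]
= [42, 68, 204]

at x=1,y=1 over L1,L3:
+L1 (α=1/8) → [53/8, 157/8, 119/4]
+L3 (α=6/7) → [8453/56, 11773/56, 2327/28]
→ [151, 210, 83]

(1,0) stack=L1,L3,L4,L5; from [0,0,0]:
L1 α=5/6: [230/3, 520/3, 320/3]
L3 α=1/3: [739/9, 1256/9, 1237/9]
L4 α=1/4: [1435/12, 1397/12, 641/6]
L5 α=1/6: [7715/72, 9325/72, 4345/36]
→ [107, 130, 121]

query (1,2) [L1,L3,L4,L5] — begin 0,0,0
after L1 α=1/2: [169/2, 13, 110]
after L3 α=1/2: [287/4, 111/2, 157/2]
after L4 α=1/3: [499/6, 113, 130]
after L5 α=1/4: [533/8, 136, 148]
→ [67, 136, 148]


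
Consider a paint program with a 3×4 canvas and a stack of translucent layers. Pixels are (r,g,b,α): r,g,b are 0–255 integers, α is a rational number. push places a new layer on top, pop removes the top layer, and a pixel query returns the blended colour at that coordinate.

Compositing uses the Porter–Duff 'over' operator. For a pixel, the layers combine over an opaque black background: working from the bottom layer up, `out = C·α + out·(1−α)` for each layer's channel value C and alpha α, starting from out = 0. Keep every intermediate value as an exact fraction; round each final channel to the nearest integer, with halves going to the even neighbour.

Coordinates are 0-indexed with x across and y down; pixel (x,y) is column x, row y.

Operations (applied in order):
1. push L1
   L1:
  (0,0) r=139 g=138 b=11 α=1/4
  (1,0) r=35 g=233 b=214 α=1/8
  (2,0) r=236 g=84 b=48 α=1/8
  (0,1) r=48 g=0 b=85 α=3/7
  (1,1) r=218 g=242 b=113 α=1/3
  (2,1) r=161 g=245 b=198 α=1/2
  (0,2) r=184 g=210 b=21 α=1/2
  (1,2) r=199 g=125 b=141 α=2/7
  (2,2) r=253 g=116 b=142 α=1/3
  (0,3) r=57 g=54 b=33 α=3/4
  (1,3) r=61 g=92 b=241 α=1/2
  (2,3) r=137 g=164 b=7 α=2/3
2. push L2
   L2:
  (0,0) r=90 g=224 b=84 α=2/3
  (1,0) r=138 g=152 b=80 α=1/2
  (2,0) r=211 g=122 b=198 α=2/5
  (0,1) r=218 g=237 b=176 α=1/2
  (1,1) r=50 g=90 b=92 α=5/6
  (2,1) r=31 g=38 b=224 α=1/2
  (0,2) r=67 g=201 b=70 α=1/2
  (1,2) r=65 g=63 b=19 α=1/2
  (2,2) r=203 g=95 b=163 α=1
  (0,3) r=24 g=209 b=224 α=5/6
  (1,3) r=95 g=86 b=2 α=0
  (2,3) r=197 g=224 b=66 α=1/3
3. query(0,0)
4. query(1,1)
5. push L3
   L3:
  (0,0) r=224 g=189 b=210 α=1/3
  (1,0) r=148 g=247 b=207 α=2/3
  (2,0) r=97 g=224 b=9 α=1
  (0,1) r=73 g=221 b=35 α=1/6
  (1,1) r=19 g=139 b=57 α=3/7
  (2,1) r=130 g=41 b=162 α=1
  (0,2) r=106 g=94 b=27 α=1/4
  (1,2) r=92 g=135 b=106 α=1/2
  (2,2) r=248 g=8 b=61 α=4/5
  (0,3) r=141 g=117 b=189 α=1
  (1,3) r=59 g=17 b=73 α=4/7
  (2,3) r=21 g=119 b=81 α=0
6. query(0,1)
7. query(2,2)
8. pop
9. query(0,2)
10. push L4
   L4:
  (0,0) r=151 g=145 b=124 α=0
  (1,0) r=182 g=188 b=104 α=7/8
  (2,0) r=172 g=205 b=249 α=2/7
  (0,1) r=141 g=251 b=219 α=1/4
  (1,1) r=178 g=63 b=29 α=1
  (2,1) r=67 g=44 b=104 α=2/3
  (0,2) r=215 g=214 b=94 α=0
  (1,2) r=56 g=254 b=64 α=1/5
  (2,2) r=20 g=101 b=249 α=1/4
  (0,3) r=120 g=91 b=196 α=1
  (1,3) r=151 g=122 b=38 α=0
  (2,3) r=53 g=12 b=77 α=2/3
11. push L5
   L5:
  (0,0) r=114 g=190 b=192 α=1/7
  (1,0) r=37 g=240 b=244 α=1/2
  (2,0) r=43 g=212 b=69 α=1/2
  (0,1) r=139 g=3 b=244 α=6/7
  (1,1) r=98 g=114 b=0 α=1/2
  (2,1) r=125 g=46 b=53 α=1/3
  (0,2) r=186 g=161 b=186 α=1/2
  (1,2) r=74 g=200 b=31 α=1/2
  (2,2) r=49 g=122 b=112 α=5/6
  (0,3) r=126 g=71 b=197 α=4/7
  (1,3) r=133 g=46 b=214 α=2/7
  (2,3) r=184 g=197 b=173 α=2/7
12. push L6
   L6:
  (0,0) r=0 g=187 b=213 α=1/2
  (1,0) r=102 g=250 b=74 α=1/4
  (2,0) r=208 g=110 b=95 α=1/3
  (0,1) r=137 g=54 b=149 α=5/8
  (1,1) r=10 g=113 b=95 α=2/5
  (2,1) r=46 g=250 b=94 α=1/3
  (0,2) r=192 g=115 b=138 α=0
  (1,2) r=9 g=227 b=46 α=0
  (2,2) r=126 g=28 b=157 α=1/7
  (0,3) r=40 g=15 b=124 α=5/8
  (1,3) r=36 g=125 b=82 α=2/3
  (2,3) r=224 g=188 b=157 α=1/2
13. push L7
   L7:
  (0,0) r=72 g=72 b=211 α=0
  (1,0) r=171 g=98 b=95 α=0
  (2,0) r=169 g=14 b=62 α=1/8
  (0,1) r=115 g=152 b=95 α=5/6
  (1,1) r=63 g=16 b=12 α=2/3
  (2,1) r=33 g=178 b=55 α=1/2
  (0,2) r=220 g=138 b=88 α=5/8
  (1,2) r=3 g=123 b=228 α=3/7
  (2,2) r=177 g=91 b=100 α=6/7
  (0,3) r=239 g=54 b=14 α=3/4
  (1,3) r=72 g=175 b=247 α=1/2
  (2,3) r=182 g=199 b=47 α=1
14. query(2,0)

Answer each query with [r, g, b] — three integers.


query (0,0) [L1,L2] — begin 0,0,0
L1 α=1/4: [139/4, 69/2, 11/4]
L2 α=2/3: [859/12, 965/6, 683/12]
= [72, 161, 57]

query (1,1) [L1,L2] — begin 0,0,0
L1 α=1/3: [218/3, 242/3, 113/3]
L2 α=5/6: [484/9, 796/9, 1493/18]
→ [54, 88, 83]

query (0,1) [L1,L2,L3] — begin 0,0,0
after L1 α=3/7: [144/7, 0, 255/7]
after L2 α=1/2: [835/7, 237/2, 1487/14]
after L3 α=1/6: [781/7, 1627/12, 7925/84]
= [112, 136, 94]

query (2,2) [L1,L2,L3] — begin 0,0,0
+L1 (α=1/3) → [253/3, 116/3, 142/3]
+L2 (α=1) → [203, 95, 163]
+L3 (α=4/5) → [239, 127/5, 407/5]
rounded: [239, 25, 81]

at x=0,y=2 over L1,L2:
+L1 (α=1/2) → [92, 105, 21/2]
+L2 (α=1/2) → [159/2, 153, 161/4]
= [80, 153, 40]

at x=2,y=0 over L1,L2,L4,L5,L6,L7:
after L1 α=1/8: [59/2, 21/2, 6]
after L2 α=2/5: [1021/10, 551/10, 414/5]
after L4 α=2/7: [1709/14, 1371/14, 912/7]
after L5 α=1/2: [2311/28, 4339/28, 1395/14]
after L6 α=1/3: [1741/14, 5879/42, 2060/21]
after L7 α=1/8: [2079/16, 5963/48, 1123/12]
rounded: [130, 124, 94]


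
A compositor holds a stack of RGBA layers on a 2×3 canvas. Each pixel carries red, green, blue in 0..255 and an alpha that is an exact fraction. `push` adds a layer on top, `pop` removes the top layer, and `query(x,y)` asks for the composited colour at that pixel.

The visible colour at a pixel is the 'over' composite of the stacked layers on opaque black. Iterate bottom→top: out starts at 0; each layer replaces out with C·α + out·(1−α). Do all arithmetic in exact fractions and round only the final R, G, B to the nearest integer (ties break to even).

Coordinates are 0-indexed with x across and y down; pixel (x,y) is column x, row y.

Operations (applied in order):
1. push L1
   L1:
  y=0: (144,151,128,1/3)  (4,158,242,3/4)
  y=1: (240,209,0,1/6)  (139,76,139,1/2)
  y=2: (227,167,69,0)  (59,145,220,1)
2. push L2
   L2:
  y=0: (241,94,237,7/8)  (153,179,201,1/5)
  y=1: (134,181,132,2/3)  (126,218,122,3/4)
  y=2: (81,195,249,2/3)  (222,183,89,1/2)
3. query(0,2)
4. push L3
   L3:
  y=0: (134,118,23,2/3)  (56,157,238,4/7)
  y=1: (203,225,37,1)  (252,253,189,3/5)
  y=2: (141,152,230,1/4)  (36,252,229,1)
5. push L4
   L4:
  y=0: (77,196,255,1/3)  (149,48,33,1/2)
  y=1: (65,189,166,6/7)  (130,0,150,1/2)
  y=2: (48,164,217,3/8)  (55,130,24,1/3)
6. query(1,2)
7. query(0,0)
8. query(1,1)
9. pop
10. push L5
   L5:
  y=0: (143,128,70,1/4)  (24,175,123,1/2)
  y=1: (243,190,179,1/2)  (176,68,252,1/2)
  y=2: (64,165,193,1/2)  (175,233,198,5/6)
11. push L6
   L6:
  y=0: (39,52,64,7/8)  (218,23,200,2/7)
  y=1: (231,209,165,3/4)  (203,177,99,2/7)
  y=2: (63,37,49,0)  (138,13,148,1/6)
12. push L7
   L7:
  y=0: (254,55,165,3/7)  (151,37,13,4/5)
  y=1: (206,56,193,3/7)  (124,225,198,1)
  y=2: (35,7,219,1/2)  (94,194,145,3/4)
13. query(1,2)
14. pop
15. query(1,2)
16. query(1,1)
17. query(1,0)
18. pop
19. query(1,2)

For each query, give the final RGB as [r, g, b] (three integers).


(0,2) stack=L1,L2; from [0,0,0]:
L1 α=0: [0, 0, 0]
L2 α=2/3: [54, 130, 166]
= [54, 130, 166]

at x=1,y=2 over L1,L2,L3,L4:
+L1 (α=1) → [59, 145, 220]
+L2 (α=1/2) → [281/2, 164, 309/2]
+L3 (α=1) → [36, 252, 229]
+L4 (α=1/3) → [127/3, 634/3, 482/3]
= [42, 211, 161]

(0,0) stack=L1,L2,L3,L4; from [0,0,0]:
+L1 (α=1/3) → [48, 151/3, 128/3]
+L2 (α=7/8) → [1735/8, 2125/24, 5105/24]
+L3 (α=2/3) → [1293/8, 7789/72, 6209/72]
+L4 (α=1/3) → [1601/12, 14845/108, 15389/108]
→ [133, 137, 142]

query (1,1) [L1,L2,L3,L4] — begin 0,0,0
after L1 α=1/2: [139/2, 38, 139/2]
after L2 α=3/4: [895/8, 173, 871/8]
after L3 α=3/5: [3919/20, 221, 3139/20]
after L4 α=1/2: [6519/40, 221/2, 6139/40]
→ [163, 110, 153]

(1,2) stack=L1,L2,L3,L5,L6,L7; from [0,0,0]:
L1 α=1: [59, 145, 220]
L2 α=1/2: [281/2, 164, 309/2]
L3 α=1: [36, 252, 229]
L5 α=5/6: [911/6, 1417/6, 1219/6]
L6 α=1/6: [5383/36, 7163/36, 6983/36]
L7 α=3/4: [15535/144, 28115/144, 22643/144]
→ [108, 195, 157]

(1,2) stack=L1,L2,L3,L5,L6; from [0,0,0]:
+L1 (α=1) → [59, 145, 220]
+L2 (α=1/2) → [281/2, 164, 309/2]
+L3 (α=1) → [36, 252, 229]
+L5 (α=5/6) → [911/6, 1417/6, 1219/6]
+L6 (α=1/6) → [5383/36, 7163/36, 6983/36]
→ [150, 199, 194]

query (1,1) [L1,L2,L3,L5,L6] — begin 0,0,0
+L1 (α=1/2) → [139/2, 38, 139/2]
+L2 (α=3/4) → [895/8, 173, 871/8]
+L3 (α=3/5) → [3919/20, 221, 3139/20]
+L5 (α=1/2) → [7439/40, 289/2, 8179/40]
+L6 (α=2/7) → [10687/56, 2153/14, 9763/56]
→ [191, 154, 174]

query (1,0) [L1,L2,L3,L5,L6] — begin 0,0,0
L1 α=3/4: [3, 237/2, 363/2]
L2 α=1/5: [33, 653/5, 927/5]
L3 α=4/7: [323/7, 5099/35, 7541/35]
L5 α=1/2: [491/14, 5612/35, 5923/35]
L6 α=2/7: [8559/98, 5934/49, 8723/49]
= [87, 121, 178]

(1,2) stack=L1,L2,L3,L5; from [0,0,0]:
after L1 α=1: [59, 145, 220]
after L2 α=1/2: [281/2, 164, 309/2]
after L3 α=1: [36, 252, 229]
after L5 α=5/6: [911/6, 1417/6, 1219/6]
→ [152, 236, 203]


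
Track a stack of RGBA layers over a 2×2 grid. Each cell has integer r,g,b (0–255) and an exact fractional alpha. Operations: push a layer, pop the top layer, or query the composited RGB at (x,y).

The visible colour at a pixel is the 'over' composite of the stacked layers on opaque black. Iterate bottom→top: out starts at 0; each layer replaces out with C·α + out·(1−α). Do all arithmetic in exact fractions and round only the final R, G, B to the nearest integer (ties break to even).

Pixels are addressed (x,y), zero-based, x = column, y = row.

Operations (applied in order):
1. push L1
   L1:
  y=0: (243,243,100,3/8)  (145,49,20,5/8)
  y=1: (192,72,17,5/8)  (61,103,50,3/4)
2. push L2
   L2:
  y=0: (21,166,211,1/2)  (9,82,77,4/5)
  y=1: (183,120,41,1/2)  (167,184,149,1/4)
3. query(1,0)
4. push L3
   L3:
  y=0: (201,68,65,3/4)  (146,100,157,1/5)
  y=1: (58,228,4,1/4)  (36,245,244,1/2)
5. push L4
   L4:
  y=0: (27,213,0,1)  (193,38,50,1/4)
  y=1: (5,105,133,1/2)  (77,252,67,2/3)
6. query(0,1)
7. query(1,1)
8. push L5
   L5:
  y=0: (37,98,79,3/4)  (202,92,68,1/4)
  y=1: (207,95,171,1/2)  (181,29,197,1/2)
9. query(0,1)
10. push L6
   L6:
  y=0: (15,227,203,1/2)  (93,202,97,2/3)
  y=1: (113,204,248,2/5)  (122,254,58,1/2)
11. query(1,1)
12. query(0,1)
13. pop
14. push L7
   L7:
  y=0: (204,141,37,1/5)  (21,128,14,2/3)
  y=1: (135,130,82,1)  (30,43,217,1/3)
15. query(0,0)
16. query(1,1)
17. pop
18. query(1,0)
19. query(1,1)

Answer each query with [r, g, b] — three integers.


at x=1,y=0 over L1,L2:
+L1 (α=5/8) → [725/8, 245/8, 25/2]
+L2 (α=4/5) → [1013/40, 2869/40, 641/10]
rounded: [25, 72, 64]

at x=0,y=1 over L1,L2,L3,L4:
L1 α=5/8: [120, 45, 85/8]
L2 α=1/2: [303/2, 165/2, 413/16]
L3 α=1/4: [1025/8, 951/8, 1303/64]
L4 α=1/2: [1065/16, 1791/16, 9815/128]
→ [67, 112, 77]

at x=1,y=1 over L1,L2,L3,L4:
L1 α=3/4: [183/4, 309/4, 75/2]
L2 α=1/4: [1217/16, 1663/16, 523/8]
L3 α=1/2: [1793/32, 5583/32, 2475/16]
L4 α=2/3: [6721/96, 7237/32, 4619/48]
→ [70, 226, 96]

at x=0,y=1 over L1,L2,L3,L4,L5:
+L1 (α=5/8) → [120, 45, 85/8]
+L2 (α=1/2) → [303/2, 165/2, 413/16]
+L3 (α=1/4) → [1025/8, 951/8, 1303/64]
+L4 (α=1/2) → [1065/16, 1791/16, 9815/128]
+L5 (α=1/2) → [4377/32, 3311/32, 31703/256]
= [137, 103, 124]

at x=1,y=1 over L1,L2,L3,L4,L5,L6:
L1 α=3/4: [183/4, 309/4, 75/2]
L2 α=1/4: [1217/16, 1663/16, 523/8]
L3 α=1/2: [1793/32, 5583/32, 2475/16]
L4 α=2/3: [6721/96, 7237/32, 4619/48]
L5 α=1/2: [24097/192, 8165/64, 14075/96]
L6 α=1/2: [47521/384, 24421/128, 19643/192]
= [124, 191, 102]

(0,1) stack=L1,L2,L3,L4,L5,L6; from [0,0,0]:
L1 α=5/8: [120, 45, 85/8]
L2 α=1/2: [303/2, 165/2, 413/16]
L3 α=1/4: [1025/8, 951/8, 1303/64]
L4 α=1/2: [1065/16, 1791/16, 9815/128]
L5 α=1/2: [4377/32, 3311/32, 31703/256]
L6 α=2/5: [20363/160, 22989/160, 44417/256]
= [127, 144, 174]

query (0,0) [L1,L2,L3,L4,L5,L7] — begin 0,0,0
+L1 (α=3/8) → [729/8, 729/8, 75/2]
+L2 (α=1/2) → [897/16, 2057/16, 497/4]
+L3 (α=3/4) → [10545/64, 5321/64, 1277/16]
+L4 (α=1) → [27, 213, 0]
+L5 (α=3/4) → [69/2, 507/4, 237/4]
+L7 (α=1/5) → [342/5, 648/5, 274/5]
→ [68, 130, 55]

(1,1) stack=L1,L2,L3,L4,L5,L7; from [0,0,0]:
after L1 α=3/4: [183/4, 309/4, 75/2]
after L2 α=1/4: [1217/16, 1663/16, 523/8]
after L3 α=1/2: [1793/32, 5583/32, 2475/16]
after L4 α=2/3: [6721/96, 7237/32, 4619/48]
after L5 α=1/2: [24097/192, 8165/64, 14075/96]
after L7 α=1/3: [26977/288, 9541/96, 24491/144]
→ [94, 99, 170]

query (1,0) [L1,L2,L3,L4,L5] — begin 0,0,0
after L1 α=5/8: [725/8, 245/8, 25/2]
after L2 α=4/5: [1013/40, 2869/40, 641/10]
after L3 α=1/5: [2473/50, 3869/50, 2067/25]
after L4 α=1/4: [17069/200, 13507/200, 7451/100]
after L5 α=1/4: [91607/800, 58921/800, 29153/400]
rounded: [115, 74, 73]

at x=1,y=1 over L1,L2,L3,L4,L5:
L1 α=3/4: [183/4, 309/4, 75/2]
L2 α=1/4: [1217/16, 1663/16, 523/8]
L3 α=1/2: [1793/32, 5583/32, 2475/16]
L4 α=2/3: [6721/96, 7237/32, 4619/48]
L5 α=1/2: [24097/192, 8165/64, 14075/96]
→ [126, 128, 147]


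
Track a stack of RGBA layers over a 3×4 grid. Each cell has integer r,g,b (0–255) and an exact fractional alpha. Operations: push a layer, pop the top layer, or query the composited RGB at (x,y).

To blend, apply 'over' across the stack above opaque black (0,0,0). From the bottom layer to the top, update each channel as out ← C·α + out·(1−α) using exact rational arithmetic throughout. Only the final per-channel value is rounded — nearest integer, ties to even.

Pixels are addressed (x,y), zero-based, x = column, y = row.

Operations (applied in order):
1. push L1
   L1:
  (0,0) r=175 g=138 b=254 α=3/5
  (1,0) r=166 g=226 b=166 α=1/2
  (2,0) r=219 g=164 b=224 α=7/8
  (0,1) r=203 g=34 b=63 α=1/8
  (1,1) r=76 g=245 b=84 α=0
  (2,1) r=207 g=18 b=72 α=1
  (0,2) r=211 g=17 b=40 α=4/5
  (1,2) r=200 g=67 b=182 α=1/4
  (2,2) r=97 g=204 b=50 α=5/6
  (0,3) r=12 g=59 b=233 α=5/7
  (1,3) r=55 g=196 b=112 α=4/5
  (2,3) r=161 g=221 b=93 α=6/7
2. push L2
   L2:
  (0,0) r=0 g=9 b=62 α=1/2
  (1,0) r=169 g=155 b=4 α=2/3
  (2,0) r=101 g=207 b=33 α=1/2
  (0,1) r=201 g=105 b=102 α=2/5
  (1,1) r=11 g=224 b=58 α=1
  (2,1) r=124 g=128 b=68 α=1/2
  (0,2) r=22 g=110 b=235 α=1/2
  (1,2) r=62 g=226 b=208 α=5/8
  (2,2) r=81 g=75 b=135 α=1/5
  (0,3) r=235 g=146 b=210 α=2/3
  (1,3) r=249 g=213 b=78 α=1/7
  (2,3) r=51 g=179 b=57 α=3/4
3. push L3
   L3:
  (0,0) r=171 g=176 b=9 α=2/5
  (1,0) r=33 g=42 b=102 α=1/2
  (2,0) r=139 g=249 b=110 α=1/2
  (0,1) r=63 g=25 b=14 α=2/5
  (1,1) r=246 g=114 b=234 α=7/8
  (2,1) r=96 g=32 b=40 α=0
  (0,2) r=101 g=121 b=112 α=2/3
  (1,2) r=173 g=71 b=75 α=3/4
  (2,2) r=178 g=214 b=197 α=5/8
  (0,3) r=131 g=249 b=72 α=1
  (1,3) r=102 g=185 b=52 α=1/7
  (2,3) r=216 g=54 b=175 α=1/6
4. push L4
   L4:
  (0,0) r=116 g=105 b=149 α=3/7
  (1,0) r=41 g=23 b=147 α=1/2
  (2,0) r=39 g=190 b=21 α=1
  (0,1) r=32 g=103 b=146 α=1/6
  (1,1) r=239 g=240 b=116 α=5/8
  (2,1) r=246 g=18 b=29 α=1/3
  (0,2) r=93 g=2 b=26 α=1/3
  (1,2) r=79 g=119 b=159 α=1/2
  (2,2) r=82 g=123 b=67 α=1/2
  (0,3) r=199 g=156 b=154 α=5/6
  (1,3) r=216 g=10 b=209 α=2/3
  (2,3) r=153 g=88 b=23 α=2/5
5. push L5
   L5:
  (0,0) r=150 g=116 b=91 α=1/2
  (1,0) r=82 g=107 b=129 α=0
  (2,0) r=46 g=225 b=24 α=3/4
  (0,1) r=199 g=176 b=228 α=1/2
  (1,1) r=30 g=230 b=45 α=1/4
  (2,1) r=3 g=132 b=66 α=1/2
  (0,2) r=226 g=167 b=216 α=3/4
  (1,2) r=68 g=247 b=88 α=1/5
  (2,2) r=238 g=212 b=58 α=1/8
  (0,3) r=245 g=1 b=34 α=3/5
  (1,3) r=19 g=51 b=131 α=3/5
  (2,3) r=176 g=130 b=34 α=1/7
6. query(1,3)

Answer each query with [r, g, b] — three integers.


at x=1,y=3 over L1,L2,L3,L4,L5:
L1 α=4/5: [44, 784/5, 448/5]
L2 α=1/7: [513/7, 5769/35, 3078/35]
L3 α=1/7: [3792/49, 41089/245, 20288/245]
L4 α=2/3: [8320/49, 45989/735, 122698/735]
L5 α=3/5: [19433/245, 204433/3675, 534251/3675]
→ [79, 56, 145]


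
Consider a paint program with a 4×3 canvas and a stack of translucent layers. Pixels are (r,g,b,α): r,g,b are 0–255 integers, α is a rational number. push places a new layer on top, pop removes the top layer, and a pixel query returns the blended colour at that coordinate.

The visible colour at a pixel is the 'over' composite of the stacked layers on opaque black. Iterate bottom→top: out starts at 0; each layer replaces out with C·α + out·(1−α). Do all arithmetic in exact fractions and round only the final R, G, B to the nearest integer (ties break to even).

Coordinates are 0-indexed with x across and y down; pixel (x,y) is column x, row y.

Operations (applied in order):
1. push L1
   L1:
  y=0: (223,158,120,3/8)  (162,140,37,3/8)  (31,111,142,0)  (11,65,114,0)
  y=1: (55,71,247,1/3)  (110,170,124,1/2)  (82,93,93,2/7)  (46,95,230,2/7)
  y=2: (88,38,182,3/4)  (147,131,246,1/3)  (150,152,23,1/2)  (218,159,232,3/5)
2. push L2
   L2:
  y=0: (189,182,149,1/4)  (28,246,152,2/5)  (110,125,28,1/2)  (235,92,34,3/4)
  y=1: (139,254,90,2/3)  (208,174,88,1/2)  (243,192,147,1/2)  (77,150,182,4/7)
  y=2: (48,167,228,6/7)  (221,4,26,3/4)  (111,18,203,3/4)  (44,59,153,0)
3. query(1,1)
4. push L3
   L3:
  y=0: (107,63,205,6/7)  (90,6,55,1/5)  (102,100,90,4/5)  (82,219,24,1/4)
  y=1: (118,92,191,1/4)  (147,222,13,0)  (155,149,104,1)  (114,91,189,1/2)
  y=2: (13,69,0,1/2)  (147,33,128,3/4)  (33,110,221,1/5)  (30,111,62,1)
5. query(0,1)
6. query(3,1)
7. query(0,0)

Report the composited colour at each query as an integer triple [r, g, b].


at x=1,y=1 over L1,L2:
after L1 α=1/2: [55, 85, 62]
after L2 α=1/2: [263/2, 259/2, 75]
rounded: [132, 130, 75]

(0,1) stack=L1,L2,L3; from [0,0,0]:
L1 α=1/3: [55/3, 71/3, 247/3]
L2 α=2/3: [889/9, 1595/9, 787/9]
L3 α=1/4: [1243/12, 1871/12, 340/3]
= [104, 156, 113]

(3,1) stack=L1,L2,L3; from [0,0,0]:
after L1 α=2/7: [92/7, 190/7, 460/7]
after L2 α=4/7: [2432/49, 4770/49, 6476/49]
after L3 α=1/2: [4009/49, 9229/98, 15737/98]
→ [82, 94, 161]

at x=0,y=0 over L1,L2,L3:
L1 α=3/8: [669/8, 237/4, 45]
L2 α=1/4: [3519/32, 1439/16, 71]
L3 α=6/7: [24063/224, 7487/112, 1301/7]
= [107, 67, 186]


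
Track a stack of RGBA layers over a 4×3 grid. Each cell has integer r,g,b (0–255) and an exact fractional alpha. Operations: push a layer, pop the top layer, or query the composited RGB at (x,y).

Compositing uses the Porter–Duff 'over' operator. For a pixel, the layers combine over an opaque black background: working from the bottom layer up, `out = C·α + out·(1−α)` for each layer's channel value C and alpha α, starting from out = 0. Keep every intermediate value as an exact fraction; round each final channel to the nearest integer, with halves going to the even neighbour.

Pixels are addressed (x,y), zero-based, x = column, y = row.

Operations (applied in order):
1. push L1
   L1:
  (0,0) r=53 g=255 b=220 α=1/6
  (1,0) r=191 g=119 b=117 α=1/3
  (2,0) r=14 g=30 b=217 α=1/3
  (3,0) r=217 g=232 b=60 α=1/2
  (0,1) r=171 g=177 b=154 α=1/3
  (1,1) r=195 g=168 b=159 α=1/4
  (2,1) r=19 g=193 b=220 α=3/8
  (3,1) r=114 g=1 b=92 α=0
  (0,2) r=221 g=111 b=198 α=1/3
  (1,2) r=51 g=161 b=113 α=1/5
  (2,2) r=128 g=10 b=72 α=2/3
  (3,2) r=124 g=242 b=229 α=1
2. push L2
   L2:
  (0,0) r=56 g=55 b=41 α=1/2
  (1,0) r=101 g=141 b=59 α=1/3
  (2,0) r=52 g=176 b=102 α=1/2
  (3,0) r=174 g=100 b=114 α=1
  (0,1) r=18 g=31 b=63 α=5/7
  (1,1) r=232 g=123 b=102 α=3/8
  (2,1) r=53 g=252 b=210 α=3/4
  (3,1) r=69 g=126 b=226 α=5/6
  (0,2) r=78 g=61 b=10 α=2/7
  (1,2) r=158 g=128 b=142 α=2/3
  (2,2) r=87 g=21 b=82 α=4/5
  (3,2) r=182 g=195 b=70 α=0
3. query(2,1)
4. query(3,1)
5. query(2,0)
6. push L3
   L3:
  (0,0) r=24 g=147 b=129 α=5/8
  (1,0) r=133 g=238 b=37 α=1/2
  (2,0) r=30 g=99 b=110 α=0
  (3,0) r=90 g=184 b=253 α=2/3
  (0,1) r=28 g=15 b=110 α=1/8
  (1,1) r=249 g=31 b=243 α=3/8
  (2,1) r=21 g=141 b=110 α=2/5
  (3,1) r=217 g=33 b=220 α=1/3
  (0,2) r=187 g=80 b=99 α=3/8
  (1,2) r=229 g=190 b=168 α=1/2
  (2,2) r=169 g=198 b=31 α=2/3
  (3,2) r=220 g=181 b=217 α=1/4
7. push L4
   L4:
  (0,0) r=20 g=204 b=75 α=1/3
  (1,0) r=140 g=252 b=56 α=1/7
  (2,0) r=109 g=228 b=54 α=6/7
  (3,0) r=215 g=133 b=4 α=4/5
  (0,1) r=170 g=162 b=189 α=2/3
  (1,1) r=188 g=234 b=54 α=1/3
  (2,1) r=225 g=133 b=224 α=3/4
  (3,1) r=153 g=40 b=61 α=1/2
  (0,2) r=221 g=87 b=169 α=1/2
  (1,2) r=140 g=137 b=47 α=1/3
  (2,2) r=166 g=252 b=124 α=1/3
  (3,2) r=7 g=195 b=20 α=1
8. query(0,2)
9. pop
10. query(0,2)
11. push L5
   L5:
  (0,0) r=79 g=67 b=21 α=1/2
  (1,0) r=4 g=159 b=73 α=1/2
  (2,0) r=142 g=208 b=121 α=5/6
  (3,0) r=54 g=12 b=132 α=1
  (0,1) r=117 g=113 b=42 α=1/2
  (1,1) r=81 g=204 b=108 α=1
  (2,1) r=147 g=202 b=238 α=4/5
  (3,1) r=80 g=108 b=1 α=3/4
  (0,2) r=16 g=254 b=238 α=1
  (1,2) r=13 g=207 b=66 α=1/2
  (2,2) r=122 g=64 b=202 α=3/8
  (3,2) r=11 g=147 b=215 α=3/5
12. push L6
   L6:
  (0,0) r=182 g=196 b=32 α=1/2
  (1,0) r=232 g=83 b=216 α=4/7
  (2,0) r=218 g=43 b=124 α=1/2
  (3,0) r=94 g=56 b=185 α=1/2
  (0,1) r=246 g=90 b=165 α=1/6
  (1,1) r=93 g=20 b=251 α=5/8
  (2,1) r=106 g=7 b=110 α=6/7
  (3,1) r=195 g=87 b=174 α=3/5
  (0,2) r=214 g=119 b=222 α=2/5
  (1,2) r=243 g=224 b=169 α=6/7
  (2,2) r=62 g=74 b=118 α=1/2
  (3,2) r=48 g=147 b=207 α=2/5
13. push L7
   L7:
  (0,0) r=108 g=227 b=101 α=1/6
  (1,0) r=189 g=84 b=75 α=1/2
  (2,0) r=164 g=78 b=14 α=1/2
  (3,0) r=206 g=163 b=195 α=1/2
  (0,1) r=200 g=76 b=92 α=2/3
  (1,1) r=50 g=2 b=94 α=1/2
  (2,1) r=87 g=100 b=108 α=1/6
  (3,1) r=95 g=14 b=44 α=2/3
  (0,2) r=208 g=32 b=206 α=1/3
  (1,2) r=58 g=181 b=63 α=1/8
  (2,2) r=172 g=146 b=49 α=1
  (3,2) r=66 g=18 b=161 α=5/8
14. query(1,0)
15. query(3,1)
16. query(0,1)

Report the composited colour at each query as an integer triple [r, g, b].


(2,1) stack=L1,L2; from [0,0,0]:
after L1 α=3/8: [57/8, 579/8, 165/2]
after L2 α=3/4: [1329/32, 6627/32, 1425/8]
→ [42, 207, 178]

at x=3,y=1 over L1,L2:
L1 α=0: [0, 0, 0]
L2 α=5/6: [115/2, 105, 565/3]
= [58, 105, 188]

(2,0) stack=L1,L2; from [0,0,0]:
+L1 (α=1/3) → [14/3, 10, 217/3]
+L2 (α=1/2) → [85/3, 93, 523/6]
rounded: [28, 93, 87]

at x=0,y=2 over L1,L2,L3,L4:
+L1 (α=1/3) → [221/3, 37, 66]
+L2 (α=2/7) → [1573/21, 307/7, 50]
+L3 (α=3/8) → [9823/84, 3215/56, 547/8]
+L4 (α=1/2) → [28387/168, 8087/112, 1899/16]
= [169, 72, 119]

query (0,2) [L1,L2,L3] — begin 0,0,0
after L1 α=1/3: [221/3, 37, 66]
after L2 α=2/7: [1573/21, 307/7, 50]
after L3 α=3/8: [9823/84, 3215/56, 547/8]
= [117, 57, 68]

query (1,0) [L1,L2,L3,L5,L6,L7] — begin 0,0,0
L1 α=1/3: [191/3, 119/3, 39]
L2 α=1/3: [685/9, 661/9, 137/3]
L3 α=1/2: [941/9, 2803/18, 124/3]
L5 α=1/2: [977/18, 5665/36, 343/6]
L6 α=4/7: [935/6, 9649/84, 2071/14]
L7 α=1/2: [2069/12, 16705/168, 3121/28]
= [172, 99, 111]

(3,1) stack=L1,L2,L3,L5,L6,L7; from [0,0,0]:
after L1 α=0: [0, 0, 0]
after L2 α=5/6: [115/2, 105, 565/3]
after L3 α=1/3: [332/3, 81, 1790/9]
after L5 α=3/4: [263/3, 405/4, 1817/36]
after L6 α=3/5: [2281/15, 927/10, 11213/90]
after L7 α=2/3: [5131/45, 1207/30, 19133/270]
rounded: [114, 40, 71]

at x=0,y=1 over L1,L2,L3,L5,L6,L7:
after L1 α=1/3: [57, 59, 154/3]
after L2 α=5/7: [204/7, 39, 179/3]
after L3 α=1/8: [29, 36, 1583/24]
after L5 α=1/2: [73, 149/2, 2591/48]
after L6 α=1/6: [611/6, 925/12, 20875/288]
after L7 α=2/3: [3011/18, 2749/36, 73867/864]
→ [167, 76, 85]


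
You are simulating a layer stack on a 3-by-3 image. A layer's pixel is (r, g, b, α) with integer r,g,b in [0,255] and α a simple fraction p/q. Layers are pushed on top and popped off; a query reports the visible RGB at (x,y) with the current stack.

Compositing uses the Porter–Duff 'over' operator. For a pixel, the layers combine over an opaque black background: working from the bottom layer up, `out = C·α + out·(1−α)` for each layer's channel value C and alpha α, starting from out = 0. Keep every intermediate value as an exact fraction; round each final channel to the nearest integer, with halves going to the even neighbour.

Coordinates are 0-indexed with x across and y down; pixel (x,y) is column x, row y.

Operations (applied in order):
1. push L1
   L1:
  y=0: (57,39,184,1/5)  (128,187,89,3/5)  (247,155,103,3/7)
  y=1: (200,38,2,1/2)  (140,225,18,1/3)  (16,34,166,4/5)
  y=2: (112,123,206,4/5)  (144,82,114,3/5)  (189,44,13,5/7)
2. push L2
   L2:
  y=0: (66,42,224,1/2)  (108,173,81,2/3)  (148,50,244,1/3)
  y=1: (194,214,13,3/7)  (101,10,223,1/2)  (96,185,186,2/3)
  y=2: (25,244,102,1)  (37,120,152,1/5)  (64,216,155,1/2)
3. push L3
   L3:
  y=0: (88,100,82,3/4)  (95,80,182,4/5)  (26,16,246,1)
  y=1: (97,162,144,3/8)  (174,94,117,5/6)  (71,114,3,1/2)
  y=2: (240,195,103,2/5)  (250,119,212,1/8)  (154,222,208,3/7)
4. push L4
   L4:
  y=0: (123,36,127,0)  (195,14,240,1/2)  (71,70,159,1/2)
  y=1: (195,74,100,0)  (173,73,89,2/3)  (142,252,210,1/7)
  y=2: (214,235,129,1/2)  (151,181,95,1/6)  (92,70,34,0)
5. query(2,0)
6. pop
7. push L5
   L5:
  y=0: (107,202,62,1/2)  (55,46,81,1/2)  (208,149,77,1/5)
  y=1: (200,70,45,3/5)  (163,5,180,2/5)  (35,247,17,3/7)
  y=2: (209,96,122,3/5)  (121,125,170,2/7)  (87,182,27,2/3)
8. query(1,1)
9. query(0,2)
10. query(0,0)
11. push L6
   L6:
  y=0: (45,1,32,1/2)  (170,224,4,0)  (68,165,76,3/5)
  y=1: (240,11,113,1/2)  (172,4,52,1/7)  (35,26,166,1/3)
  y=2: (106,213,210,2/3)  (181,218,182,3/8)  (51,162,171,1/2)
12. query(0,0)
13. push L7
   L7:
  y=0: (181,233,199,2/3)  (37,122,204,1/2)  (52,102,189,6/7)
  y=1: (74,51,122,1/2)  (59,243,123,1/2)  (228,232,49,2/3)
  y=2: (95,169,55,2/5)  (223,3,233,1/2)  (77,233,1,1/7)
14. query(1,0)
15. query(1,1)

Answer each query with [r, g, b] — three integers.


query (2,0) [L1,L2,L3,L4] — begin 0,0,0
L1 α=3/7: [741/7, 465/7, 309/7]
L2 α=1/3: [2518/21, 1280/21, 2326/21]
L3 α=1: [26, 16, 246]
L4 α=1/2: [97/2, 43, 405/2]
rounded: [48, 43, 202]

at x=1,y=1 over L1,L2,L3,L5:
after L1 α=1/3: [140/3, 75, 6]
after L2 α=1/2: [443/6, 85/2, 229/2]
after L3 α=5/6: [5663/36, 1025/12, 1399/12]
after L5 α=2/5: [1915/12, 213/4, 2839/20]
= [160, 53, 142]

query (0,2) [L1,L2,L3,L5] — begin 0,0,0
L1 α=4/5: [448/5, 492/5, 824/5]
L2 α=1: [25, 244, 102]
L3 α=2/5: [111, 1122/5, 512/5]
L5 α=3/5: [849/5, 3684/25, 2854/25]
→ [170, 147, 114]

at x=0,y=0 over L1,L2,L3,L5:
after L1 α=1/5: [57/5, 39/5, 184/5]
after L2 α=1/2: [387/10, 249/10, 652/5]
after L3 α=3/4: [3027/40, 3249/40, 941/10]
after L5 α=1/2: [7307/80, 11329/80, 1561/20]
= [91, 142, 78]

query (0,0) [L1,L2,L3,L5,L6] — begin 0,0,0
+L1 (α=1/5) → [57/5, 39/5, 184/5]
+L2 (α=1/2) → [387/10, 249/10, 652/5]
+L3 (α=3/4) → [3027/40, 3249/40, 941/10]
+L5 (α=1/2) → [7307/80, 11329/80, 1561/20]
+L6 (α=1/2) → [10907/160, 11409/160, 2201/40]
rounded: [68, 71, 55]

(1,0) stack=L1,L2,L3,L5,L6,L7; from [0,0,0]:
+L1 (α=3/5) → [384/5, 561/5, 267/5]
+L2 (α=2/3) → [488/5, 2291/15, 359/5]
+L3 (α=4/5) → [2388/25, 7091/75, 3999/25]
+L5 (α=1/2) → [3763/50, 10541/150, 3012/25]
+L6 (α=0) → [3763/50, 10541/150, 3012/25]
+L7 (α=1/2) → [5613/100, 28841/300, 4056/25]
→ [56, 96, 162]

at x=1,y=1 over L1,L2,L3,L5,L6,L7:
after L1 α=1/3: [140/3, 75, 6]
after L2 α=1/2: [443/6, 85/2, 229/2]
after L3 α=5/6: [5663/36, 1025/12, 1399/12]
after L5 α=2/5: [1915/12, 213/4, 2839/20]
after L6 α=1/7: [2259/14, 647/14, 1291/10]
after L7 α=1/2: [3085/28, 4049/28, 2521/20]
rounded: [110, 145, 126]


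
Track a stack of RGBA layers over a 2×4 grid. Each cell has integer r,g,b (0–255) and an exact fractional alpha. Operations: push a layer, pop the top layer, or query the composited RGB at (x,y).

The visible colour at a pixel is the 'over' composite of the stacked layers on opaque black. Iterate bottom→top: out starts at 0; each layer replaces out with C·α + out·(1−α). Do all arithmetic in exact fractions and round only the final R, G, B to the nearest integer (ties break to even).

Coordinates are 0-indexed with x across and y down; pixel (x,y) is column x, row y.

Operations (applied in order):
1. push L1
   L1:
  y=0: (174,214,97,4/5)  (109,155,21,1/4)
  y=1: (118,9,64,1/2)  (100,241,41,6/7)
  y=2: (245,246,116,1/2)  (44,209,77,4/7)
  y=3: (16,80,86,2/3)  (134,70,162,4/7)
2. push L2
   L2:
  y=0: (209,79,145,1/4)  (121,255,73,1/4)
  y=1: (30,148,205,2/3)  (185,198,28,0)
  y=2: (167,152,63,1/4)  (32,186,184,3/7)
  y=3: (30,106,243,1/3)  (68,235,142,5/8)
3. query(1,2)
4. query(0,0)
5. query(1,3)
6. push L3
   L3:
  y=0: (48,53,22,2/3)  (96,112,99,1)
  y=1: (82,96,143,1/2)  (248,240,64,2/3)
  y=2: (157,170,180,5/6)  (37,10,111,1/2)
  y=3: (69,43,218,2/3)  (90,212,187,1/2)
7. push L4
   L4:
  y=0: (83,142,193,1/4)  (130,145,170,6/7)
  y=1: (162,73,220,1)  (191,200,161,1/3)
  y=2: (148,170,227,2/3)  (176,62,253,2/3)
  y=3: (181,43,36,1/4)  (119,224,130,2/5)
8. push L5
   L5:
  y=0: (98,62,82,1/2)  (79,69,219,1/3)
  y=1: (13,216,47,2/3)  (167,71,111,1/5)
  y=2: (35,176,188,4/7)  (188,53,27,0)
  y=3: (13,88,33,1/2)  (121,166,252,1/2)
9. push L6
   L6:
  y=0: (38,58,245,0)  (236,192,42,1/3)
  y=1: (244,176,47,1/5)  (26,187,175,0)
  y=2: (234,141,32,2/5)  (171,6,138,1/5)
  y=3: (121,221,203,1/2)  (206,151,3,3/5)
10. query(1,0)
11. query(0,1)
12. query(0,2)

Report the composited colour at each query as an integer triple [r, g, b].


query (1,2) [L1,L2] — begin 0,0,0
L1 α=4/7: [176/7, 836/7, 44]
L2 α=3/7: [1376/49, 7250/49, 104]
= [28, 148, 104]

query (0,0) [L1,L2] — begin 0,0,0
after L1 α=4/5: [696/5, 856/5, 388/5]
after L2 α=1/4: [3133/20, 2963/20, 1889/20]
rounded: [157, 148, 94]

(1,3) stack=L1,L2; from [0,0,0]:
+L1 (α=4/7) → [536/7, 40, 648/7]
+L2 (α=5/8) → [997/14, 1295/8, 3457/28]
= [71, 162, 123]

query (1,0) [L1,L2,L3,L4,L5,L6] — begin 0,0,0
+L1 (α=1/4) → [109/4, 155/4, 21/4]
+L2 (α=1/4) → [811/16, 1485/16, 355/16]
+L3 (α=1) → [96, 112, 99]
+L4 (α=6/7) → [876/7, 982/7, 1119/7]
+L5 (α=1/3) → [2305/21, 2447/21, 1257/7]
+L6 (α=1/3) → [9566/63, 8926/63, 936/7]
rounded: [152, 142, 134]

(0,1) stack=L1,L2,L3,L4,L5,L6; from [0,0,0]:
L1 α=1/2: [59, 9/2, 32]
L2 α=2/3: [119/3, 601/6, 442/3]
L3 α=1/2: [365/6, 1177/12, 871/6]
L4 α=1: [162, 73, 220]
L5 α=2/3: [188/3, 505/3, 314/3]
L6 α=1/5: [1484/15, 2548/15, 1397/15]
→ [99, 170, 93]

(0,2) stack=L1,L2,L3,L4,L5,L6; from [0,0,0]:
L1 α=1/2: [245/2, 123, 58]
L2 α=1/4: [1069/8, 521/4, 237/4]
L3 α=5/6: [7349/48, 1307/8, 1279/8]
L4 α=2/3: [21557/144, 4027/24, 1637/8]
L5 α=4/7: [28277/336, 9659/56, 1561/8]
L6 α=2/5: [80693/560, 44769/280, 1039/8]
= [144, 160, 130]
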